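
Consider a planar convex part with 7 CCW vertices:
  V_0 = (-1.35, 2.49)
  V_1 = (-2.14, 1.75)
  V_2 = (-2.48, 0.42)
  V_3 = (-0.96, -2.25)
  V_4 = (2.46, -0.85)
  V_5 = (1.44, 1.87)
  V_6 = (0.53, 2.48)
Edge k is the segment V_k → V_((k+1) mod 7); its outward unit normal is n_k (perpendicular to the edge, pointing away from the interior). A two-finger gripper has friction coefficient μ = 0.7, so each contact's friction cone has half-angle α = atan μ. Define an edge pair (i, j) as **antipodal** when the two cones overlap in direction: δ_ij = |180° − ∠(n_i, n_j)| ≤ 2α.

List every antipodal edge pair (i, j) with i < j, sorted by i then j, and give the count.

count = 9; pairs: (0,3), (0,4), (1,3), (1,4), (2,4), (2,5), (2,6), (3,5), (3,6)

α = atan 0.7 = 34.99°;  2α = 69.98°
n_0 = (-0.6836, +0.7298)
n_1 = (-0.9688, +0.2477)
n_2 = (-0.8690, -0.4947)
n_3 = (+0.3788, -0.9255)
n_4 = (+0.9363, +0.3511)
n_5 = (+0.5568, +0.8306)
n_6 = (+0.0053, +1.0000)
  (0,1): δ = 147.47°  ·
  (0,2): δ = 103.48°  ·
  (0,3): δ = 20.87°  ✓
  (0,4): δ = 67.43°  ✓
  (0,5): δ = 103.04°  ·
  (0,6): δ = 136.57°  ·
  (1,2): δ = 136.01°  ·
  (1,3): δ = 53.40°  ✓
  (1,4): δ = 34.90°  ✓
  (1,5): δ = 70.50°  ·
  (1,6): δ = 104.04°  ·
  (2,3): δ = 97.39°  ·
  (2,4): δ = 9.10°  ✓
  (2,5): δ = 26.51°  ✓
  (2,6): δ = 60.04°  ✓
  (3,4): δ = 91.71°  ·
  (3,5): δ = 56.10°  ✓
  (3,6): δ = 22.57°  ✓
  (4,5): δ = 144.39°  ·
  (4,6): δ = 110.86°  ·
  (5,6): δ = 146.47°  ·
antipodal pairs: 9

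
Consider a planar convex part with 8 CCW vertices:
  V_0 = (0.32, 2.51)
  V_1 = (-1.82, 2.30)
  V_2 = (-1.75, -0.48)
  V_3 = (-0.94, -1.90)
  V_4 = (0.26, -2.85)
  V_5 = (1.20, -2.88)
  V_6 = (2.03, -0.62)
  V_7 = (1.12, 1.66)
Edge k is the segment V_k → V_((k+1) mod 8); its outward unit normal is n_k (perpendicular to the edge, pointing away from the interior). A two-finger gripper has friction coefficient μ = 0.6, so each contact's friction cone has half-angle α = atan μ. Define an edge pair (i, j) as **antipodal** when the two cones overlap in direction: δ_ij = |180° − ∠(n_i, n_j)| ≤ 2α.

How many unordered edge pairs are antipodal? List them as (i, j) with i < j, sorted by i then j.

α = atan 0.6 = 30.96°;  2α = 61.93°
n_0 = (-0.0977, +0.9952)
n_1 = (-0.9997, -0.0252)
n_2 = (-0.8686, -0.4955)
n_3 = (-0.6207, -0.7840)
n_4 = (-0.0319, -0.9995)
n_5 = (+0.9387, -0.3447)
n_6 = (+0.9288, +0.3707)
n_7 = (+0.7282, +0.6854)
  (0,1): δ = 94.16°  ·
  (0,2): δ = 65.90°  ·
  (0,3): δ = 43.97°  ✓
  (0,4): δ = 7.43°  ✓
  (0,5): δ = 64.23°  ·
  (0,6): δ = 106.15°  ·
  (0,7): δ = 127.66°  ·
  (1,2): δ = 151.74°  ·
  (1,3): δ = 129.81°  ·
  (1,4): δ = 93.27°  ·
  (1,5): δ = 21.61°  ✓
  (1,6): δ = 20.32°  ✓
  (1,7): δ = 41.82°  ✓
  (2,3): δ = 158.07°  ·
  (2,4): δ = 121.53°  ·
  (2,5): δ = 49.87°  ✓
  (2,6): δ = 7.94°  ✓
  (2,7): δ = 13.56°  ✓
  (3,4): δ = 143.46°  ·
  (3,5): δ = 71.80°  ·
  (3,6): δ = 29.87°  ✓
  (3,7): δ = 8.37°  ✓
  (4,5): δ = 108.34°  ·
  (4,6): δ = 66.41°  ·
  (4,7): δ = 44.91°  ✓
  (5,6): δ = 138.08°  ·
  (5,7): δ = 116.57°  ·
  (6,7): δ = 158.49°  ·
antipodal pairs: 11

count = 11; pairs: (0,3), (0,4), (1,5), (1,6), (1,7), (2,5), (2,6), (2,7), (3,6), (3,7), (4,7)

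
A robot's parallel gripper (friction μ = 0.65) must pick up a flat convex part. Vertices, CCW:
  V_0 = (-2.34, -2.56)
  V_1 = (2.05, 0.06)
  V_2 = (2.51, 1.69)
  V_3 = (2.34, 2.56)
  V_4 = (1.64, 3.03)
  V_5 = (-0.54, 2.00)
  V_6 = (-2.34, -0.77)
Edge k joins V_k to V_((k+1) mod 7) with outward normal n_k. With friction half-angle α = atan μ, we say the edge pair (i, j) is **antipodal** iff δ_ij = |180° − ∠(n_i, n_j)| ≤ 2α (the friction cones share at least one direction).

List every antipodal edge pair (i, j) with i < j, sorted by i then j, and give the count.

count = 10; pairs: (0,3), (0,4), (0,5), (0,6), (1,4), (1,5), (1,6), (2,5), (2,6), (3,6)

α = atan 0.65 = 33.02°;  2α = 66.05°
n_0 = (+0.5125, -0.8587)
n_1 = (+0.9624, -0.2716)
n_2 = (+0.9814, +0.1918)
n_3 = (+0.5574, +0.8302)
n_4 = (-0.4272, +0.9042)
n_5 = (-0.8385, +0.5449)
n_6 = (-1.0000, -0.0000)
  (0,1): δ = 136.59°  ·
  (0,2): δ = 109.77°  ·
  (0,3): δ = 64.71°  ✓
  (0,4): δ = 5.54°  ✓
  (0,5): δ = 26.15°  ✓
  (0,6): δ = 59.17°  ✓
  (1,2): δ = 153.18°  ·
  (1,3): δ = 108.12°  ·
  (1,4): δ = 48.95°  ✓
  (1,5): δ = 17.26°  ✓
  (1,6): δ = 15.76°  ✓
  (2,3): δ = 134.93°  ·
  (2,4): δ = 75.77°  ·
  (2,5): δ = 44.07°  ✓
  (2,6): δ = 11.06°  ✓
  (3,4): δ = 120.83°  ·
  (3,5): δ = 89.14°  ·
  (3,6): δ = 56.12°  ✓
  (4,5): δ = 148.31°  ·
  (4,6): δ = 115.29°  ·
  (5,6): δ = 146.98°  ·
antipodal pairs: 10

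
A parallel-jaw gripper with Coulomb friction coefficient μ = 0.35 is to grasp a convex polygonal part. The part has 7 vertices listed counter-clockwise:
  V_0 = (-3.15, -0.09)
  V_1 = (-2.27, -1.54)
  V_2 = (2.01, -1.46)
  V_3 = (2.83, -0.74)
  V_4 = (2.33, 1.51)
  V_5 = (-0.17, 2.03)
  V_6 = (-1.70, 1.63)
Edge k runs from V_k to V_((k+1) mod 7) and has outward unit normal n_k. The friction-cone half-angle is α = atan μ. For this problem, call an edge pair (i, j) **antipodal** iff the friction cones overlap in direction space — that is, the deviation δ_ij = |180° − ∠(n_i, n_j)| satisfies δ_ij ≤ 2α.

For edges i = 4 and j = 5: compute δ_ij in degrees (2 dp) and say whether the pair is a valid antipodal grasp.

δ = 153.60°, invalid

α = atan 0.35 = 19.29°;  2α = 38.58°
edge 4: e_4 = (-2.50, +0.52);  n_4 = (+0.2036, +0.9790)
edge 5: e_5 = (-1.53, -0.40);  n_5 = (-0.2529, +0.9675)
∠(n_4, n_5) = 26.40°
δ = |180° − 26.40°| = 153.60°
153.60° > 2α = 38.58°  →  invalid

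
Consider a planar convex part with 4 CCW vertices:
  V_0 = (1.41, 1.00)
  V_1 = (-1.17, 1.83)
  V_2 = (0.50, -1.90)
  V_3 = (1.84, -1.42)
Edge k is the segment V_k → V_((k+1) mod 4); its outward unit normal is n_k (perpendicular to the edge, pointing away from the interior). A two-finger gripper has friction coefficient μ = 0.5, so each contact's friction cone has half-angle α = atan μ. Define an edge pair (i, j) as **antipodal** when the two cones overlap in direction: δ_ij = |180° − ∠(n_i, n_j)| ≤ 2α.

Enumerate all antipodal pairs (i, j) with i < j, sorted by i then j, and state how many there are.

count = 3; pairs: (0,1), (0,2), (1,3)

α = atan 0.5 = 26.57°;  2α = 53.13°
n_0 = (+0.3062, +0.9520)
n_1 = (-0.9127, -0.4086)
n_2 = (+0.3372, -0.9414)
n_3 = (+0.9846, +0.1749)
  (0,1): δ = 48.05°  ✓
  (0,2): δ = 37.54°  ✓
  (0,3): δ = 117.91°  ·
  (1,2): δ = 94.41°  ·
  (1,3): δ = 14.04°  ✓
  (2,3): δ = 99.63°  ·
antipodal pairs: 3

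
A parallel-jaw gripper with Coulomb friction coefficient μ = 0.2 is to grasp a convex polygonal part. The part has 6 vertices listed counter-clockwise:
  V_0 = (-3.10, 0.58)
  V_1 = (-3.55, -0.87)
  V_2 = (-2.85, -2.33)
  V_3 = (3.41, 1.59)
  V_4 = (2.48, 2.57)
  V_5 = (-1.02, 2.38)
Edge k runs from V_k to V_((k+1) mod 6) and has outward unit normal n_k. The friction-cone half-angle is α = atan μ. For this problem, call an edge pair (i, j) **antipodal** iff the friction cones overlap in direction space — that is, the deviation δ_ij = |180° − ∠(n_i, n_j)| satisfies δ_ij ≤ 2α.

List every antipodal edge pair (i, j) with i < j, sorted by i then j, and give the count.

α = atan 0.2 = 11.31°;  2α = 22.62°
n_0 = (-0.9551, +0.2964)
n_1 = (-0.9017, -0.4323)
n_2 = (+0.5307, -0.8475)
n_3 = (+0.7254, +0.6884)
n_4 = (-0.0542, +0.9985)
n_5 = (-0.6544, +0.7562)
  (0,1): δ = 137.14°  ·
  (0,2): δ = 40.70°  ·
  (0,3): δ = 60.74°  ·
  (0,4): δ = 110.35°  ·
  (0,5): δ = 148.11°  ·
  (1,2): δ = 83.56°  ·
  (1,3): δ = 17.88°  ✓
  (1,4): δ = 67.49°  ·
  (1,5): δ = 105.26°  ·
  (2,3): δ = 78.55°  ·
  (2,4): δ = 28.95°  ·
  (2,5): δ = 8.82°  ✓
  (3,4): δ = 130.39°  ·
  (3,5): δ = 92.63°  ·
  (4,5): δ = 142.23°  ·
antipodal pairs: 2

count = 2; pairs: (1,3), (2,5)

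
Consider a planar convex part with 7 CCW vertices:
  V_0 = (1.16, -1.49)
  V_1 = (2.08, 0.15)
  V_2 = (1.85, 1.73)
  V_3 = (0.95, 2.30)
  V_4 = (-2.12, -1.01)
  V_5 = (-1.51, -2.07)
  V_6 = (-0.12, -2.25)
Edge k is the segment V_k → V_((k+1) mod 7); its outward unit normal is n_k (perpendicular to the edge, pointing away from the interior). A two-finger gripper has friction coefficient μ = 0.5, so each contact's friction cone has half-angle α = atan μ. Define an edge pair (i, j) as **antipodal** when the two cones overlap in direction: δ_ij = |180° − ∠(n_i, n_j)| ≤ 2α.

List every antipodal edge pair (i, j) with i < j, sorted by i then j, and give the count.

count = 6; pairs: (0,3), (1,3), (1,4), (2,4), (2,5), (3,6)

α = atan 0.5 = 26.57°;  2α = 53.13°
n_0 = (+0.8721, -0.4893)
n_1 = (+0.9896, +0.1441)
n_2 = (+0.5351, +0.8448)
n_3 = (-0.7332, +0.6800)
n_4 = (-0.8667, -0.4988)
n_5 = (-0.1284, -0.9917)
n_6 = (+0.5105, -0.8599)
  (0,1): δ = 142.43°  ·
  (0,2): δ = 93.06°  ·
  (0,3): δ = 13.55°  ✓
  (0,4): δ = 59.21°  ·
  (0,5): δ = 111.91°  ·
  (0,6): δ = 149.99°  ·
  (1,2): δ = 130.63°  ·
  (1,3): δ = 51.13°  ✓
  (1,4): δ = 21.64°  ✓
  (1,5): δ = 74.34°  ·
  (1,6): δ = 112.42°  ·
  (2,3): δ = 100.50°  ·
  (2,4): δ = 27.73°  ✓
  (2,5): δ = 24.97°  ✓
  (2,6): δ = 63.05°  ·
  (3,4): δ = 107.24°  ·
  (3,5): δ = 54.53°  ·
  (3,6): δ = 16.45°  ✓
  (4,5): δ = 127.30°  ·
  (4,6): δ = 89.22°  ·
  (5,6): δ = 141.92°  ·
antipodal pairs: 6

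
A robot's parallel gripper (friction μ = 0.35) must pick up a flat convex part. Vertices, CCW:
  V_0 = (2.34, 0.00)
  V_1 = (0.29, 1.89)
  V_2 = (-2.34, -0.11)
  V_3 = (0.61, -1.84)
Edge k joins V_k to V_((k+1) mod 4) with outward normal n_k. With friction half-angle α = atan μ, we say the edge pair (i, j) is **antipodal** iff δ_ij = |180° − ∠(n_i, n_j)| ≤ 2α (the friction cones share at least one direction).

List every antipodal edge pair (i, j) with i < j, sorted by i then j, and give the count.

count = 2; pairs: (0,2), (1,3)

α = atan 0.35 = 19.29°;  2α = 38.58°
n_0 = (+0.6778, +0.7352)
n_1 = (-0.6053, +0.7960)
n_2 = (-0.5059, -0.8626)
n_3 = (+0.7285, -0.6850)
  (0,1): δ = 100.07°  ·
  (0,2): δ = 12.29°  ✓
  (0,3): δ = 89.44°  ·
  (1,2): δ = 67.64°  ·
  (1,3): δ = 9.51°  ✓
  (2,3): δ = 102.85°  ·
antipodal pairs: 2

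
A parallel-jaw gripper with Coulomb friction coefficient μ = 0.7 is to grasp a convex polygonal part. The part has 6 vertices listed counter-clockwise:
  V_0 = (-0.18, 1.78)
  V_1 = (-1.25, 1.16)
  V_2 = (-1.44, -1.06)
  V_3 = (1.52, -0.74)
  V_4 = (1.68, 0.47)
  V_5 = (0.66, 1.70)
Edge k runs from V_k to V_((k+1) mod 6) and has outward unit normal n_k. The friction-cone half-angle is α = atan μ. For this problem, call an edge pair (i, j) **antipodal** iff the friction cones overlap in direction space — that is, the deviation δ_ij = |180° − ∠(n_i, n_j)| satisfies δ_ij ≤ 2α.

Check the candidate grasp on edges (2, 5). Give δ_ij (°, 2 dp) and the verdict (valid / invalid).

δ = 11.61°, valid

α = atan 0.7 = 34.99°;  2α = 69.98°
edge 2: e_2 = (+2.96, +0.32);  n_2 = (+0.1075, -0.9942)
edge 5: e_5 = (-0.84, +0.08);  n_5 = (+0.0948, +0.9955)
∠(n_2, n_5) = 168.39°
δ = |180° − 168.39°| = 11.61°
11.61° ≤ 2α = 69.98°  →  valid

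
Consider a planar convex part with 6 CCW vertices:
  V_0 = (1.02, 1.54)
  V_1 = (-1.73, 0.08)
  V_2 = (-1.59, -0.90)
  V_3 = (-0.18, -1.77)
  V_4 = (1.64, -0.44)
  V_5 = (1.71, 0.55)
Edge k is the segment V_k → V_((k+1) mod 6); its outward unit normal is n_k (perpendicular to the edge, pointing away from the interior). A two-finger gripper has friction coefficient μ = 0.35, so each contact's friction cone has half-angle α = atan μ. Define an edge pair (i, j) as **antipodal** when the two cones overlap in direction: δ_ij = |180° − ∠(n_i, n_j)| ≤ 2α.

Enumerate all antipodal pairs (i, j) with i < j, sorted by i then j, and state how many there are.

α = atan 0.35 = 19.29°;  2α = 38.58°
n_0 = (-0.4689, +0.8832)
n_1 = (-0.9899, -0.1414)
n_2 = (-0.5251, -0.8510)
n_3 = (+0.5900, -0.8074)
n_4 = (+0.9975, -0.0705)
n_5 = (+0.8204, +0.5718)
  (0,1): δ = 109.83°  ·
  (0,2): δ = 59.64°  ·
  (0,3): δ = 8.19°  ✓
  (0,4): δ = 57.99°  ·
  (0,5): δ = 96.91°  ·
  (1,2): δ = 129.81°  ·
  (1,3): δ = 61.97°  ·
  (1,4): δ = 12.17°  ✓
  (1,5): δ = 26.75°  ✓
  (2,3): δ = 112.17°  ·
  (2,4): δ = 62.37°  ·
  (2,5): δ = 23.45°  ✓
  (3,4): δ = 130.20°  ·
  (3,5): δ = 91.28°  ·
  (4,5): δ = 141.08°  ·
antipodal pairs: 4

count = 4; pairs: (0,3), (1,4), (1,5), (2,5)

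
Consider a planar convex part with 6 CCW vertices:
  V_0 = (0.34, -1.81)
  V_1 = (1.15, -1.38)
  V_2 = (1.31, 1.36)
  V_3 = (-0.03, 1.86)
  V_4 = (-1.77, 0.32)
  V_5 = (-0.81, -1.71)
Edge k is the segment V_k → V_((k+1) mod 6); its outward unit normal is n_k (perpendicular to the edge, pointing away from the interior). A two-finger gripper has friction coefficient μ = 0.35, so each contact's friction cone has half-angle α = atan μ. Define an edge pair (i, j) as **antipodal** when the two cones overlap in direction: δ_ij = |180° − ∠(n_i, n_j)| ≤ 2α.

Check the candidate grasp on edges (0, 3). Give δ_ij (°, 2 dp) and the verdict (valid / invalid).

α = atan 0.35 = 19.29°;  2α = 38.58°
edge 0: e_0 = (+0.81, +0.43);  n_0 = (+0.4689, -0.8833)
edge 3: e_3 = (-1.74, -1.54);  n_3 = (-0.6628, +0.7488)
∠(n_0, n_3) = 166.45°
δ = |180° − 166.45°| = 13.55°
13.55° ≤ 2α = 38.58°  →  valid

δ = 13.55°, valid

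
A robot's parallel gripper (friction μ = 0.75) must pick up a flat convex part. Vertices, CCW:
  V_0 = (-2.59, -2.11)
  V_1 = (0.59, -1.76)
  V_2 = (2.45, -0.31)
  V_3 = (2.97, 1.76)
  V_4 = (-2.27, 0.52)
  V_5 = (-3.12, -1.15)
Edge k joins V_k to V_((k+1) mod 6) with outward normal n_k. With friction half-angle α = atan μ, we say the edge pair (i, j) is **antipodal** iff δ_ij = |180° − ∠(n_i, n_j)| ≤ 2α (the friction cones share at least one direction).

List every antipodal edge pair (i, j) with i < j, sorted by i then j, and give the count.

count = 7; pairs: (0,3), (0,4), (1,3), (1,4), (2,3), (2,4), (2,5)

α = atan 0.75 = 36.87°;  2α = 73.74°
n_0 = (+0.1094, -0.9940)
n_1 = (+0.6148, -0.7887)
n_2 = (+0.9699, -0.2436)
n_3 = (-0.2303, +0.9731)
n_4 = (-0.8912, +0.4536)
n_5 = (-0.8754, -0.4833)
  (0,1): δ = 148.34°  ·
  (0,2): δ = 110.38°  ·
  (0,3): δ = 7.03°  ✓
  (0,4): δ = 56.74°  ✓
  (0,5): δ = 112.62°  ·
  (1,2): δ = 142.04°  ·
  (1,3): δ = 24.63°  ✓
  (1,4): δ = 25.09°  ✓
  (1,5): δ = 80.96°  ·
  (2,3): δ = 62.59°  ✓
  (2,4): δ = 12.87°  ✓
  (2,5): δ = 43.00°  ✓
  (3,4): δ = 130.29°  ·
  (3,5): δ = 74.41°  ·
  (4,5): δ = 124.12°  ·
antipodal pairs: 7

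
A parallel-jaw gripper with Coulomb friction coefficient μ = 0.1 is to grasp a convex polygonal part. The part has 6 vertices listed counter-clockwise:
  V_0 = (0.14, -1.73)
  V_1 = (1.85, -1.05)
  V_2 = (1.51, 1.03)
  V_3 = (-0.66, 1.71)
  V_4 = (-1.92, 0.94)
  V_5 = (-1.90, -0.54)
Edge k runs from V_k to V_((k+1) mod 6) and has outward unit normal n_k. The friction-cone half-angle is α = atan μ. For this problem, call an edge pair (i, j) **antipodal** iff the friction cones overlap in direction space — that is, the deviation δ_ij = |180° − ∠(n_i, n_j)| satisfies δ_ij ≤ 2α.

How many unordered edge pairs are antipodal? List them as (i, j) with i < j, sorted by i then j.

α = atan 0.1 = 5.71°;  2α = 11.42°
n_0 = (+0.3695, -0.9292)
n_1 = (+0.9869, +0.1613)
n_2 = (+0.2990, +0.9542)
n_3 = (-0.5215, +0.8533)
n_4 = (-0.9999, -0.0135)
n_5 = (-0.5039, -0.8638)
  (0,1): δ = 102.40°  ·
  (0,2): δ = 39.08°  ·
  (0,3): δ = 9.74°  ✓
  (0,4): δ = 69.09°  ·
  (0,5): δ = 128.06°  ·
  (1,2): δ = 116.68°  ·
  (1,3): δ = 67.85°  ·
  (1,4): δ = 8.51°  ✓
  (1,5): δ = 50.46°  ·
  (2,3): δ = 131.17°  ·
  (2,4): δ = 71.83°  ·
  (2,5): δ = 12.86°  ·
  (3,4): δ = 120.66°  ·
  (3,5): δ = 61.69°  ·
  (4,5): δ = 121.03°  ·
antipodal pairs: 2

count = 2; pairs: (0,3), (1,4)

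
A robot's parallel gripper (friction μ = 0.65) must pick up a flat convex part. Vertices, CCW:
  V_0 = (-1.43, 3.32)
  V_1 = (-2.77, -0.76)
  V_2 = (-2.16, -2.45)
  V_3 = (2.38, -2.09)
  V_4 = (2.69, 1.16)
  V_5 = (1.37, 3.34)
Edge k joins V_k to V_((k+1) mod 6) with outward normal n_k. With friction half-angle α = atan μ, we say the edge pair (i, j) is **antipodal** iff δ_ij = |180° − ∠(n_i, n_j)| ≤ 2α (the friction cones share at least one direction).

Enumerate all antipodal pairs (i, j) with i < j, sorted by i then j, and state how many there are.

α = atan 0.65 = 33.02°;  2α = 66.05°
n_0 = (-0.9501, +0.3120)
n_1 = (-0.9406, -0.3395)
n_2 = (+0.0790, -0.9969)
n_3 = (+0.9955, -0.0950)
n_4 = (+0.8554, +0.5180)
n_5 = (-0.0071, +1.0000)
  (0,1): δ = 141.97°  ·
  (0,2): δ = 67.28°  ·
  (0,3): δ = 12.73°  ✓
  (0,4): δ = 49.38°  ✓
  (0,5): δ = 108.59°  ·
  (1,2): δ = 105.31°  ·
  (1,3): δ = 25.30°  ✓
  (1,4): δ = 11.35°  ✓
  (1,5): δ = 70.56°  ·
  (2,3): δ = 99.98°  ·
  (2,4): δ = 63.34°  ✓
  (2,5): δ = 4.12°  ✓
  (3,4): δ = 143.36°  ·
  (3,5): δ = 84.14°  ·
  (4,5): δ = 120.79°  ·
antipodal pairs: 6

count = 6; pairs: (0,3), (0,4), (1,3), (1,4), (2,4), (2,5)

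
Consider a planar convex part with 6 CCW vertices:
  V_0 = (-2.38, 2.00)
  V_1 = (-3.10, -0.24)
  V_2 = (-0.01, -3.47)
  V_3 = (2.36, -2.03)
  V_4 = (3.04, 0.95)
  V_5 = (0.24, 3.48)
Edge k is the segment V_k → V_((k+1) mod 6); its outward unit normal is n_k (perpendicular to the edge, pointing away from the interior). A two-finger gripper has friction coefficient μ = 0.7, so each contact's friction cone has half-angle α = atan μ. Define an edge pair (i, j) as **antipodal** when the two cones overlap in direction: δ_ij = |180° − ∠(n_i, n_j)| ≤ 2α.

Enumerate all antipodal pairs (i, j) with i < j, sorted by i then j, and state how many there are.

count = 7; pairs: (0,2), (0,3), (0,4), (1,3), (1,4), (2,5), (3,5)

α = atan 0.7 = 34.99°;  2α = 69.98°
n_0 = (-0.9520, +0.3060)
n_1 = (-0.7226, -0.6913)
n_2 = (+0.5193, -0.8546)
n_3 = (+0.9749, -0.2225)
n_4 = (+0.6704, +0.7420)
n_5 = (-0.4918, +0.8707)
  (0,1): δ = 118.45°  ·
  (0,2): δ = 40.90°  ✓
  (0,3): δ = 4.96°  ✓
  (0,4): δ = 65.72°  ✓
  (0,5): δ = 137.28°  ·
  (1,2): δ = 102.45°  ·
  (1,3): δ = 56.59°  ✓
  (1,4): δ = 4.17°  ✓
  (1,5): δ = 75.73°  ·
  (2,3): δ = 134.14°  ·
  (2,4): δ = 73.38°  ·
  (2,5): δ = 1.82°  ✓
  (3,4): δ = 119.25°  ·
  (3,5): δ = 47.68°  ✓
  (4,5): δ = 108.44°  ·
antipodal pairs: 7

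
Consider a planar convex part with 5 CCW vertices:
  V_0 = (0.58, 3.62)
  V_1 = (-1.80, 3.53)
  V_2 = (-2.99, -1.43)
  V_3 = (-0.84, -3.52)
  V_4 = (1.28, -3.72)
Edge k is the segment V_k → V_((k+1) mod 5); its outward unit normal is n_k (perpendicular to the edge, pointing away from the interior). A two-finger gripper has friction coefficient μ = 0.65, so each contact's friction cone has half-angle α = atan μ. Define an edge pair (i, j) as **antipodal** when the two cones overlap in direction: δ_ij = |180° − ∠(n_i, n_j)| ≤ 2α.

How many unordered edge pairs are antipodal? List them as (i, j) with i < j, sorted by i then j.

count = 4; pairs: (0,2), (0,3), (1,4), (2,4)

α = atan 0.65 = 33.02°;  2α = 66.05°
n_0 = (-0.0378, +0.9993)
n_1 = (-0.9724, +0.2333)
n_2 = (-0.6970, -0.7170)
n_3 = (-0.0939, -0.9956)
n_4 = (+0.9955, +0.0949)
  (0,1): δ = 105.66°  ·
  (0,2): δ = 46.35°  ✓
  (0,3): δ = 7.55°  ✓
  (0,4): δ = 93.28°  ·
  (1,2): δ = 120.70°  ·
  (1,3): δ = 81.90°  ·
  (1,4): δ = 18.94°  ✓
  (2,3): δ = 141.20°  ·
  (2,4): δ = 40.36°  ✓
  (3,4): δ = 79.16°  ·
antipodal pairs: 4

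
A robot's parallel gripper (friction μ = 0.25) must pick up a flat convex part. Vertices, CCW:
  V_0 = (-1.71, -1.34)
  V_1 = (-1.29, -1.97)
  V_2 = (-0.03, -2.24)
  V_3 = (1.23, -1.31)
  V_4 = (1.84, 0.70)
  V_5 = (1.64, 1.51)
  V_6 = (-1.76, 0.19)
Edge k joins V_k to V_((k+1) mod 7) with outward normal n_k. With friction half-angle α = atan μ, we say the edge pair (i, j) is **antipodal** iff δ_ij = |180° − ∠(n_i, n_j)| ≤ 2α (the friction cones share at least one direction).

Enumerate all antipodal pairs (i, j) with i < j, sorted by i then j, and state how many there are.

α = atan 0.25 = 14.04°;  2α = 28.07°
n_0 = (-0.8321, -0.5547)
n_1 = (-0.2095, -0.9778)
n_2 = (+0.5939, -0.8046)
n_3 = (+0.9569, -0.2904)
n_4 = (+0.9708, +0.2397)
n_5 = (-0.3619, +0.9322)
n_6 = (-0.9995, -0.0327)
  (0,1): δ = 135.78°  ·
  (0,2): δ = 87.26°  ·
  (0,3): δ = 50.57°  ·
  (0,4): δ = 19.82°  ✓
  (0,5): δ = 77.53°  ·
  (0,6): δ = 148.18°  ·
  (1,2): δ = 131.47°  ·
  (1,3): δ = 94.79°  ·
  (1,4): δ = 64.04°  ·
  (1,5): δ = 33.31°  ·
  (1,6): δ = 103.97°  ·
  (2,3): δ = 143.31°  ·
  (2,4): δ = 112.56°  ·
  (2,5): δ = 15.21°  ✓
  (2,6): δ = 55.44°  ·
  (3,4): δ = 149.25°  ·
  (3,5): δ = 51.90°  ·
  (3,6): δ = 18.75°  ✓
  (4,5): δ = 82.65°  ·
  (4,6): δ = 12.00°  ✓
  (5,6): δ = 109.35°  ·
antipodal pairs: 4

count = 4; pairs: (0,4), (2,5), (3,6), (4,6)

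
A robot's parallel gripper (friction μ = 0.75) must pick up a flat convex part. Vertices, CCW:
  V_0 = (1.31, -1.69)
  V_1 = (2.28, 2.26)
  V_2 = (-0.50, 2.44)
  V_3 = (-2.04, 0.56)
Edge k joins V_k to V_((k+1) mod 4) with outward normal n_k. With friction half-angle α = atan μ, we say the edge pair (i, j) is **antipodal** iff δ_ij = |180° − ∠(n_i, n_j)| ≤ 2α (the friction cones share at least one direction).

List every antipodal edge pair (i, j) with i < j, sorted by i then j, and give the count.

α = atan 0.75 = 36.87°;  2α = 73.74°
n_0 = (+0.9711, -0.2385)
n_1 = (+0.0646, +0.9979)
n_2 = (-0.7736, +0.6337)
n_3 = (-0.5576, -0.8301)
  (0,1): δ = 79.91°  ·
  (0,2): δ = 25.53°  ✓
  (0,3): δ = 69.91°  ✓
  (1,2): δ = 125.62°  ·
  (1,3): δ = 30.18°  ✓
  (2,3): δ = 84.56°  ·
antipodal pairs: 3

count = 3; pairs: (0,2), (0,3), (1,3)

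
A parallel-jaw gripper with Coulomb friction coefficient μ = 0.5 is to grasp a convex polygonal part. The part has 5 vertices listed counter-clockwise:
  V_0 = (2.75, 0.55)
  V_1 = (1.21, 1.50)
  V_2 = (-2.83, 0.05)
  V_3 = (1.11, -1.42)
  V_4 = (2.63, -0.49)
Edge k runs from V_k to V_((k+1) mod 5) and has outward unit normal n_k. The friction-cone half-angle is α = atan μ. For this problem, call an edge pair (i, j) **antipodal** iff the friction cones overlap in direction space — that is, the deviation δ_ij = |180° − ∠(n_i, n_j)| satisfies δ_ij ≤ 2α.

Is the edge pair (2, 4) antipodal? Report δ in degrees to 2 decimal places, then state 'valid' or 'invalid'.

α = atan 0.5 = 26.57°;  2α = 53.13°
edge 2: e_2 = (+3.94, -1.47);  n_2 = (-0.3496, -0.9369)
edge 4: e_4 = (+0.12, +1.04);  n_4 = (+0.9934, -0.1146)
∠(n_2, n_4) = 103.88°
δ = |180° − 103.88°| = 76.12°
76.12° > 2α = 53.13°  →  invalid

δ = 76.12°, invalid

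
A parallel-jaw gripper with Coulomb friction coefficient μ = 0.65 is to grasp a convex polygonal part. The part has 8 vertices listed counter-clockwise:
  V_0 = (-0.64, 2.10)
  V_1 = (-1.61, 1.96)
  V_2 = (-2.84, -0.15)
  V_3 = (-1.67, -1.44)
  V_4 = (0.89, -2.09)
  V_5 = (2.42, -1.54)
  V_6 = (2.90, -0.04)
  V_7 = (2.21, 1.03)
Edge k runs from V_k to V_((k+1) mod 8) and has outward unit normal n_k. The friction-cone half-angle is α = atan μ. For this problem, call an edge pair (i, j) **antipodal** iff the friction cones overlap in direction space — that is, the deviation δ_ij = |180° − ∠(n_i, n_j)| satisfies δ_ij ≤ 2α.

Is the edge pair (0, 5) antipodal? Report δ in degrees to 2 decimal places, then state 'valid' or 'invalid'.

δ = 64.04°, valid

α = atan 0.65 = 33.02°;  2α = 66.05°
edge 0: e_0 = (-0.97, -0.14);  n_0 = (-0.1428, +0.9897)
edge 5: e_5 = (+0.48, +1.50);  n_5 = (+0.9524, -0.3048)
∠(n_0, n_5) = 115.96°
δ = |180° − 115.96°| = 64.04°
64.04° ≤ 2α = 66.05°  →  valid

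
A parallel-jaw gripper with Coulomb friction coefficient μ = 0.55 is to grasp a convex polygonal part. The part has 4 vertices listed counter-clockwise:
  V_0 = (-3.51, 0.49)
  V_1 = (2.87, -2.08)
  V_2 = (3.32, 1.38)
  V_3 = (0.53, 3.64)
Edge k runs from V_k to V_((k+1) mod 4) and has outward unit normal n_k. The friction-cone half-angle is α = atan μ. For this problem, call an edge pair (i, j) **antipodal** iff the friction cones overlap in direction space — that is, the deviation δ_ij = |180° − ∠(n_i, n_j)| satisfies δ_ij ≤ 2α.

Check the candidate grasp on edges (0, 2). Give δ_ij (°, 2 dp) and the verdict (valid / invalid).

δ = 17.07°, valid

α = atan 0.55 = 28.81°;  2α = 57.62°
edge 0: e_0 = (+6.38, -2.57);  n_0 = (-0.3736, -0.9276)
edge 2: e_2 = (-2.79, +2.26);  n_2 = (+0.6294, +0.7771)
∠(n_0, n_2) = 162.93°
δ = |180° − 162.93°| = 17.07°
17.07° ≤ 2α = 57.62°  →  valid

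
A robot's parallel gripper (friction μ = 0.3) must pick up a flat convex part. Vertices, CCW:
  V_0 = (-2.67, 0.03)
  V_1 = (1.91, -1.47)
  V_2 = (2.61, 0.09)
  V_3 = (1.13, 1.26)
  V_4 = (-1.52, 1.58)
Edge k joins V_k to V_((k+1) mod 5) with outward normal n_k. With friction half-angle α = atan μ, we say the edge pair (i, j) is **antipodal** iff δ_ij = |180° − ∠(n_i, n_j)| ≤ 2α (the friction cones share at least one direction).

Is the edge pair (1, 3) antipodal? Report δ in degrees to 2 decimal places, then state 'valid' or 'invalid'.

δ = 72.72°, invalid

α = atan 0.3 = 16.70°;  2α = 33.40°
edge 1: e_1 = (+0.70, +1.56);  n_1 = (+0.9124, -0.4094)
edge 3: e_3 = (-2.65, +0.32);  n_3 = (+0.1199, +0.9928)
∠(n_1, n_3) = 107.28°
δ = |180° − 107.28°| = 72.72°
72.72° > 2α = 33.40°  →  invalid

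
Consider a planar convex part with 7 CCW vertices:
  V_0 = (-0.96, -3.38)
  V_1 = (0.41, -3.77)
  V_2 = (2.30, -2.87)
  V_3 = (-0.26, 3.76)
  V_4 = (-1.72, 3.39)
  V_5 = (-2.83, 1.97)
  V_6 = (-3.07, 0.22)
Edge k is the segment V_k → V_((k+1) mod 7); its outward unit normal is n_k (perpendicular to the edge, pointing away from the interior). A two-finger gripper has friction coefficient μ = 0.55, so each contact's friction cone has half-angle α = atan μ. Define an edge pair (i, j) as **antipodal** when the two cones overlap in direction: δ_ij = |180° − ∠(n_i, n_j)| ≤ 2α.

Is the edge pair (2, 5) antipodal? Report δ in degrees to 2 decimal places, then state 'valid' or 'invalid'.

α = atan 0.55 = 28.81°;  2α = 57.62°
edge 2: e_2 = (-2.56, +6.63);  n_2 = (+0.9329, +0.3602)
edge 5: e_5 = (-0.24, -1.75);  n_5 = (-0.9907, +0.1359)
∠(n_2, n_5) = 151.08°
δ = |180° − 151.08°| = 28.92°
28.92° ≤ 2α = 57.62°  →  valid

δ = 28.92°, valid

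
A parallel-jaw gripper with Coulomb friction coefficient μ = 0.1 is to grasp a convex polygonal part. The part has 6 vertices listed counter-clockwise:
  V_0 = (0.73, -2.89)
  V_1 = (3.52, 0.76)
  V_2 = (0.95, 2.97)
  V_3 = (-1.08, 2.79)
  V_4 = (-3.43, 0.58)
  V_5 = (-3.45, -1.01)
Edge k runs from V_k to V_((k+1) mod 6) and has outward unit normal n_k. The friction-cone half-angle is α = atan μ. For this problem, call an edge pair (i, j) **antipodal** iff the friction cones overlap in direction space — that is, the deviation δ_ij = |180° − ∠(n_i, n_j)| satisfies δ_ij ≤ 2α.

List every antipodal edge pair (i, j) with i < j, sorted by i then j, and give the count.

count = 1; pairs: (0,3)

α = atan 0.1 = 5.71°;  2α = 11.42°
n_0 = (+0.7945, -0.6073)
n_1 = (+0.6520, +0.7582)
n_2 = (-0.0883, +0.9961)
n_3 = (-0.6851, +0.7285)
n_4 = (-0.9999, +0.0126)
n_5 = (-0.4102, -0.9120)
  (0,1): δ = 93.30°  ·
  (0,2): δ = 47.54°  ·
  (0,3): δ = 9.36°  ✓
  (0,4): δ = 36.67°  ·
  (0,5): δ = 103.18°  ·
  (1,2): δ = 134.24°  ·
  (1,3): δ = 96.07°  ·
  (1,4): δ = 50.03°  ·
  (1,5): δ = 16.48°  ·
  (2,3): δ = 141.83°  ·
  (2,4): δ = 95.79°  ·
  (2,5): δ = 29.28°  ·
  (3,4): δ = 133.96°  ·
  (3,5): δ = 67.46°  ·
  (4,5): δ = 113.50°  ·
antipodal pairs: 1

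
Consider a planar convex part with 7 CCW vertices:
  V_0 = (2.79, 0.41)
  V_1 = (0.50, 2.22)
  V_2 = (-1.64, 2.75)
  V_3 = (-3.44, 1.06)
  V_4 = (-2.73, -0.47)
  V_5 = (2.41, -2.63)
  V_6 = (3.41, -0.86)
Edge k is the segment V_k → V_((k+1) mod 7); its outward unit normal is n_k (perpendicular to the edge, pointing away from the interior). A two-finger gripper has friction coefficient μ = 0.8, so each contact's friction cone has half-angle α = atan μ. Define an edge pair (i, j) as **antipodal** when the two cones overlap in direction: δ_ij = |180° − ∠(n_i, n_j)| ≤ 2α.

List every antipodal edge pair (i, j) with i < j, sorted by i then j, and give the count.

count = 11; pairs: (0,3), (0,4), (1,3), (1,4), (1,5), (2,4), (2,5), (2,6), (3,5), (3,6), (4,6)

α = atan 0.8 = 38.66°;  2α = 77.32°
n_0 = (+0.6201, +0.7845)
n_1 = (+0.2404, +0.9707)
n_2 = (-0.6845, +0.7290)
n_3 = (-0.9071, -0.4209)
n_4 = (-0.3874, -0.9219)
n_5 = (+0.8707, -0.4919)
n_6 = (+0.8986, +0.4387)
  (0,1): δ = 155.59°  ·
  (0,2): δ = 98.48°  ·
  (0,3): δ = 26.78°  ✓
  (0,4): δ = 15.53°  ✓
  (0,5): δ = 98.86°  ·
  (0,6): δ = 154.34°  ·
  (1,2): δ = 122.90°  ·
  (1,3): δ = 51.20°  ✓
  (1,4): δ = 8.88°  ✓
  (1,5): δ = 74.44°  ✓
  (1,6): δ = 129.93°  ·
  (2,3): δ = 108.30°  ·
  (2,4): δ = 65.99°  ✓
  (2,5): δ = 17.34°  ✓
  (2,6): δ = 72.83°  ✓
  (3,4): δ = 137.69°  ·
  (3,5): δ = 54.36°  ✓
  (3,6): δ = 1.13°  ✓
  (4,5): δ = 96.67°  ·
  (4,6): δ = 41.19°  ✓
  (5,6): δ = 124.51°  ·
antipodal pairs: 11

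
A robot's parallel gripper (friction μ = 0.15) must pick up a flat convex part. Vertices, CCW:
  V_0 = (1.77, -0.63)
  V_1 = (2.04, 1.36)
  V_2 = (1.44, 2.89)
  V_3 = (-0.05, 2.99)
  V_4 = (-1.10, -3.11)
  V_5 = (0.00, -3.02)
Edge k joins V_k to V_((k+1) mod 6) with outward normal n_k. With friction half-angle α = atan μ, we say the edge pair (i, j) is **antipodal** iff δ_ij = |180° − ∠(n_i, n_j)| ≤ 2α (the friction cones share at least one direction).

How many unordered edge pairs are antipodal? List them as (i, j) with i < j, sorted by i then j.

count = 2; pairs: (0,3), (2,4)

α = atan 0.15 = 8.53°;  2α = 17.06°
n_0 = (+0.9909, -0.1344)
n_1 = (+0.9310, +0.3651)
n_2 = (+0.0670, +0.9978)
n_3 = (-0.9855, +0.1696)
n_4 = (+0.0815, -0.9967)
n_5 = (+0.8036, -0.5951)
  (0,1): δ = 150.86°  ·
  (0,2): δ = 86.11°  ·
  (0,3): δ = 2.04°  ✓
  (0,4): δ = 102.40°  ·
  (0,5): δ = 151.20°  ·
  (1,2): δ = 115.25°  ·
  (1,3): δ = 31.18°  ·
  (1,4): δ = 73.26°  ·
  (1,5): δ = 122.06°  ·
  (2,3): δ = 95.93°  ·
  (2,4): δ = 8.52°  ✓
  (2,5): δ = 57.32°  ·
  (3,4): δ = 75.56°  ·
  (3,5): δ = 26.76°  ·
  (4,5): δ = 131.20°  ·
antipodal pairs: 2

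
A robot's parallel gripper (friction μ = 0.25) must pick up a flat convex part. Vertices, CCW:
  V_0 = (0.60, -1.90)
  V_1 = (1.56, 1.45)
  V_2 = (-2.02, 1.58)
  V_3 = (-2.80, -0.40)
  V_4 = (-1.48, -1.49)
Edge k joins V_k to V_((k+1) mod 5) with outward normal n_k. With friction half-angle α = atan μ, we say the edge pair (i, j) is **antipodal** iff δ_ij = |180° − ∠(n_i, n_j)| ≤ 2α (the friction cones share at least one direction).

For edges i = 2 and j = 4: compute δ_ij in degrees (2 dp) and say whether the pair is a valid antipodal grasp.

δ = 79.65°, invalid

α = atan 0.25 = 14.04°;  2α = 28.07°
edge 2: e_2 = (-0.78, -1.98);  n_2 = (-0.9304, +0.3665)
edge 4: e_4 = (+2.08, -0.41);  n_4 = (-0.1934, -0.9811)
∠(n_2, n_4) = 100.35°
δ = |180° − 100.35°| = 79.65°
79.65° > 2α = 28.07°  →  invalid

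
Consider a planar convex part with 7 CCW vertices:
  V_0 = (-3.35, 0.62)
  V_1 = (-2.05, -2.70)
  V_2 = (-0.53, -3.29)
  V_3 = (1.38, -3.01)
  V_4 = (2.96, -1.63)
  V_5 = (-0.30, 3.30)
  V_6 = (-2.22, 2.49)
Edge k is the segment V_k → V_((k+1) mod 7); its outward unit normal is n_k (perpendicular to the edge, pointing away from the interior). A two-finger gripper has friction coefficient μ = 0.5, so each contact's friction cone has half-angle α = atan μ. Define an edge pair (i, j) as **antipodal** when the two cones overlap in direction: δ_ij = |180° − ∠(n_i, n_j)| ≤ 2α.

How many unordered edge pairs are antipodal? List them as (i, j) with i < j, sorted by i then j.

α = atan 0.5 = 26.57°;  2α = 53.13°
n_0 = (-0.9312, -0.3646)
n_1 = (-0.3619, -0.9322)
n_2 = (+0.1450, -0.9894)
n_3 = (+0.6578, -0.7532)
n_4 = (+0.8341, +0.5516)
n_5 = (-0.3887, +0.9214)
n_6 = (-0.8559, +0.5172)
  (0,1): δ = 132.60°  ·
  (0,2): δ = 103.04°  ·
  (0,3): δ = 70.25°  ·
  (0,4): δ = 12.09°  ✓
  (0,5): δ = 91.49°  ·
  (0,6): δ = 127.47°  ·
  (1,2): δ = 150.45°  ·
  (1,3): δ = 117.65°  ·
  (1,4): δ = 35.31°  ✓
  (1,5): δ = 44.09°  ✓
  (1,6): δ = 80.07°  ·
  (2,3): δ = 147.21°  ·
  (2,4): δ = 64.87°  ·
  (2,5): δ = 14.53°  ✓
  (2,6): δ = 50.52°  ✓
  (3,4): δ = 97.66°  ·
  (3,5): δ = 18.26°  ✓
  (3,6): δ = 17.72°  ✓
  (4,5): δ = 100.60°  ·
  (4,6): δ = 64.62°  ·
  (5,6): δ = 144.02°  ·
antipodal pairs: 7

count = 7; pairs: (0,4), (1,4), (1,5), (2,5), (2,6), (3,5), (3,6)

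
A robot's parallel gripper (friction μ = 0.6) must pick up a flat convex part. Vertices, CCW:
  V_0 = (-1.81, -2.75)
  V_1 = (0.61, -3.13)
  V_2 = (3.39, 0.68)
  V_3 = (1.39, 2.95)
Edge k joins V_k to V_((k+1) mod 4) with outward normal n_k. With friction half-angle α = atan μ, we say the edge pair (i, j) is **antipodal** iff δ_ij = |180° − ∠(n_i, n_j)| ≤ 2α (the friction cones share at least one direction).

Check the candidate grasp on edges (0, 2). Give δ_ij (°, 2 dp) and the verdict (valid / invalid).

α = atan 0.6 = 30.96°;  2α = 61.93°
edge 0: e_0 = (+2.42, -0.38);  n_0 = (-0.1551, -0.9879)
edge 2: e_2 = (-2.00, +2.27);  n_2 = (+0.7503, +0.6611)
∠(n_0, n_2) = 140.31°
δ = |180° − 140.31°| = 39.69°
39.69° ≤ 2α = 61.93°  →  valid

δ = 39.69°, valid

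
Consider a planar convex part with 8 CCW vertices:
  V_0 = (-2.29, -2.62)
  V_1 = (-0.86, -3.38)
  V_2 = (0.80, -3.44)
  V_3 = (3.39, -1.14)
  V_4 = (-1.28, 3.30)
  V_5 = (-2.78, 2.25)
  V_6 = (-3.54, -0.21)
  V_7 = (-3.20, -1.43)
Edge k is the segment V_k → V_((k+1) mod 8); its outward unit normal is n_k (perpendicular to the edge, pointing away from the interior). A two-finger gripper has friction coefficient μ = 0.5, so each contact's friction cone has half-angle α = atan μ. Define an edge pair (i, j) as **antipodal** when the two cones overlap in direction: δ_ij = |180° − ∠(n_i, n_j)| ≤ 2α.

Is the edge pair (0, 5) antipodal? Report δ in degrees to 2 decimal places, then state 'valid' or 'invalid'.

δ = 100.82°, invalid

α = atan 0.5 = 26.57°;  2α = 53.13°
edge 0: e_0 = (+1.43, -0.76);  n_0 = (-0.4693, -0.8830)
edge 5: e_5 = (-0.76, -2.46);  n_5 = (-0.9554, +0.2952)
∠(n_0, n_5) = 79.18°
δ = |180° − 79.18°| = 100.82°
100.82° > 2α = 53.13°  →  invalid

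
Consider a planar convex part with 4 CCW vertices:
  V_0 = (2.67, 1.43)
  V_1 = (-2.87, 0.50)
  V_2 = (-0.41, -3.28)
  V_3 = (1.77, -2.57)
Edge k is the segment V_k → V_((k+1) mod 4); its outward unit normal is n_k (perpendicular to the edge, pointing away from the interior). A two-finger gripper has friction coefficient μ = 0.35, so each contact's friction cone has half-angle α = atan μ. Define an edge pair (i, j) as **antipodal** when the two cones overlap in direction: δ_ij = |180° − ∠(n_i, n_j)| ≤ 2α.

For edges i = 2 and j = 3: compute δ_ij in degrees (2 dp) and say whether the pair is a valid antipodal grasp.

δ = 120.72°, invalid

α = atan 0.35 = 19.29°;  2α = 38.58°
edge 2: e_2 = (+2.18, +0.71);  n_2 = (+0.3097, -0.9508)
edge 3: e_3 = (+0.90, +4.00);  n_3 = (+0.9756, -0.2195)
∠(n_2, n_3) = 59.28°
δ = |180° − 59.28°| = 120.72°
120.72° > 2α = 38.58°  →  invalid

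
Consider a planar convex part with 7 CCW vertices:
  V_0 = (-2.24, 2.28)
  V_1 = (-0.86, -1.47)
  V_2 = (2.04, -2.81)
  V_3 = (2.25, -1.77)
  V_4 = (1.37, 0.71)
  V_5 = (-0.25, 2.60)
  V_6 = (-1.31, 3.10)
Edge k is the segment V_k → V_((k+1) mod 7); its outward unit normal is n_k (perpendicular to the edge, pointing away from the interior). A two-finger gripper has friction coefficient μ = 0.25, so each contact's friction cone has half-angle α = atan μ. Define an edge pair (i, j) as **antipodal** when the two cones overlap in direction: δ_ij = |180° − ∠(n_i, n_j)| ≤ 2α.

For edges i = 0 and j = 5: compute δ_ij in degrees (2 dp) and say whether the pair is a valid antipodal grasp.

α = atan 0.25 = 14.04°;  2α = 28.07°
edge 0: e_0 = (+1.38, -3.75);  n_0 = (-0.9385, -0.3454)
edge 5: e_5 = (-1.06, +0.50);  n_5 = (+0.4266, +0.9044)
∠(n_0, n_5) = 135.46°
δ = |180° − 135.46°| = 44.54°
44.54° > 2α = 28.07°  →  invalid

δ = 44.54°, invalid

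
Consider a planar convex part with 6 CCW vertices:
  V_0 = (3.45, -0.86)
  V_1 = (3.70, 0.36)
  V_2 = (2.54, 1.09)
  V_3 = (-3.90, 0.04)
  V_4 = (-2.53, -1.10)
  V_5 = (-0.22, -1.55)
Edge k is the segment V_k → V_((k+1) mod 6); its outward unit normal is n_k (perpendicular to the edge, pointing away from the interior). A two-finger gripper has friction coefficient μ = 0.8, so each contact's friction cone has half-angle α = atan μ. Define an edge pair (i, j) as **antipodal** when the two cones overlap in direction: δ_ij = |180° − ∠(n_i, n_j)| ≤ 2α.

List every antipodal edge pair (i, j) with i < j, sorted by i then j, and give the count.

α = atan 0.8 = 38.66°;  2α = 77.32°
n_0 = (+0.9796, -0.2007)
n_1 = (+0.5326, +0.8464)
n_2 = (-0.1609, +0.9870)
n_3 = (-0.6396, -0.7687)
n_4 = (-0.1912, -0.9815)
n_5 = (+0.1848, -0.9828)
  (0,1): δ = 110.60°  ·
  (0,2): δ = 69.16°  ✓
  (0,3): δ = 61.82°  ✓
  (0,4): δ = 90.56°  ·
  (0,5): δ = 112.23°  ·
  (1,2): δ = 138.56°  ·
  (1,3): δ = 7.58°  ✓
  (1,4): δ = 21.16°  ✓
  (1,5): δ = 42.83°  ✓
  (2,3): δ = 49.02°  ✓
  (2,4): δ = 20.28°  ✓
  (2,5): δ = 1.39°  ✓
  (3,4): δ = 151.26°  ·
  (3,5): δ = 129.59°  ·
  (4,5): δ = 158.33°  ·
antipodal pairs: 8

count = 8; pairs: (0,2), (0,3), (1,3), (1,4), (1,5), (2,3), (2,4), (2,5)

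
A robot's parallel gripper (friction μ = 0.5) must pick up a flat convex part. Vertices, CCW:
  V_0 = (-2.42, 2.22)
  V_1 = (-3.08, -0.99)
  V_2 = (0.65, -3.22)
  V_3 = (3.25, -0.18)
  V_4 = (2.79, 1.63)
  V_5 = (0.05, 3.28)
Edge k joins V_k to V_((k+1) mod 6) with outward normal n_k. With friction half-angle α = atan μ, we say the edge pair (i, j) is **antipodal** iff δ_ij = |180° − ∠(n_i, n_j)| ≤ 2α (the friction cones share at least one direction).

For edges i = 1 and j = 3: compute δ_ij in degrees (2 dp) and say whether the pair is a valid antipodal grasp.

α = atan 0.5 = 26.57°;  2α = 53.13°
edge 1: e_1 = (+3.73, -2.23);  n_1 = (-0.5131, -0.8583)
edge 3: e_3 = (-0.46, +1.81);  n_3 = (+0.9692, +0.2463)
∠(n_1, n_3) = 135.13°
δ = |180° − 135.13°| = 44.87°
44.87° ≤ 2α = 53.13°  →  valid

δ = 44.87°, valid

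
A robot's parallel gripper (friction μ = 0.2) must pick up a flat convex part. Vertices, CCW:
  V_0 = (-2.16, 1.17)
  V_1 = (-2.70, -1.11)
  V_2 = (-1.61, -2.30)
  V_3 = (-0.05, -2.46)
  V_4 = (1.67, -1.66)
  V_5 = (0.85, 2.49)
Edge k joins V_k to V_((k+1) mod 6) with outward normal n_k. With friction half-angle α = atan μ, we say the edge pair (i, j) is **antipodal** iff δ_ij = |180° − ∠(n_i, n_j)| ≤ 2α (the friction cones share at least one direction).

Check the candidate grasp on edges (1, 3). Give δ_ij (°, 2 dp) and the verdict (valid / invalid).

δ = 107.54°, invalid

α = atan 0.2 = 11.31°;  2α = 22.62°
edge 1: e_1 = (+1.09, -1.19);  n_1 = (-0.7374, -0.6754)
edge 3: e_3 = (+1.72, +0.80);  n_3 = (+0.4217, -0.9067)
∠(n_1, n_3) = 72.46°
δ = |180° − 72.46°| = 107.54°
107.54° > 2α = 22.62°  →  invalid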